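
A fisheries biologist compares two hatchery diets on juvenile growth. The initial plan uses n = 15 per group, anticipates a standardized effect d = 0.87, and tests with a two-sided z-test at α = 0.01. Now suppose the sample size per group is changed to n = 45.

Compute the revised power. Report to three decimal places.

With n = 45 per group: δ = d·√(n/2) = 0.87 × √(45/2) = 4.1268. Critical value z_{0.005} = 2.576.
Revised power = Φ(δ − 2.576) + Φ(−δ − 2.576) = Φ(1.551) + Φ(-6.703) = 0.9395 + 0.0000 = 0.9395.

Power ≈ 0.940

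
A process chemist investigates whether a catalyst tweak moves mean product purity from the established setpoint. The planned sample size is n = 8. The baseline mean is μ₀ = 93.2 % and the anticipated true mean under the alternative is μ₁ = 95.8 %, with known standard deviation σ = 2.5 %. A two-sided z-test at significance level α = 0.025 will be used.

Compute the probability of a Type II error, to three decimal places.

Standardized effect: d = |μ₁ − μ₀| / σ = |95.8 − 93.2| / 2.5 = 1.0400
Noncentrality parameter: δ = d·√n = 1.0400 × √8 = 2.9416
Two-sided α = 0.025 → critical value z_{0.0125} = 2.241.
Power = Φ(δ − 2.241) + Φ(−δ − 2.241) = Φ(0.700) + Φ(-5.183) = 0.7581 + 0.0000 = 0.7581.
Type II error: β = 1 − power = 1 − 0.7581 = 0.2419.

β ≈ 0.242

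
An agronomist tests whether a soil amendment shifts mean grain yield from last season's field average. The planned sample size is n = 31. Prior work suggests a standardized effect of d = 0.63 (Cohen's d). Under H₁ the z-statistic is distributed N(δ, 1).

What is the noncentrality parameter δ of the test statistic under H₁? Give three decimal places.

δ ≈ 3.508

δ = d·√n = 0.63 × √31 = 3.5077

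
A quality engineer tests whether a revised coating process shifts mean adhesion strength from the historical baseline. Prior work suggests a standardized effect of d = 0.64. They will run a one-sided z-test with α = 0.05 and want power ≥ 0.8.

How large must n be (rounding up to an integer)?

For power 0.8 need Φ(δ − z_{0.05}) = 0.8, so δ = z_{0.05} + z_{0.20} = 1.645 + 0.842 = 2.486.
δ = d·√n ⇒ n = (δ/d)² = (2.486 / 0.64)² = 15.09.
Rounding up, n = 16.

n = 16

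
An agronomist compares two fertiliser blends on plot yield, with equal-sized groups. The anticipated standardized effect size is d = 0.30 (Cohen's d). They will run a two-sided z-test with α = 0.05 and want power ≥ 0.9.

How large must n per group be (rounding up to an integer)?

n = 234 per group

Set Φ(δ − 1.960) = 0.9; then δ − 1.960 = Φ⁻¹(0.9) = 1.282, giving δ = 3.242.
(For δ > 0 the lower-tail rejection region contributes negligibly to power, so the one-term inversion is standard.)
δ = d·√(n/2) ⇒ n = 2(δ/d)² = 2 × (3.242 / 0.30)² = 233.50.
Round up to the next whole unit.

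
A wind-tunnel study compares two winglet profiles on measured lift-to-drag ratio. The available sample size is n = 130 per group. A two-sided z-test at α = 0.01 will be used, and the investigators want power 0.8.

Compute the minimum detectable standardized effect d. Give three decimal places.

Need Φ(δ − 2.576) = 0.8, so δ = 2.576 + 0.842 = 3.417.
(The second rejection-region term Φ(−δ − z_{α/2}) is negligible and dropped.)
δ = d·√(n/2) ⇒ d = δ/√(n/2) = 3.417/√(130/2) = 0.4239.

d ≈ 0.424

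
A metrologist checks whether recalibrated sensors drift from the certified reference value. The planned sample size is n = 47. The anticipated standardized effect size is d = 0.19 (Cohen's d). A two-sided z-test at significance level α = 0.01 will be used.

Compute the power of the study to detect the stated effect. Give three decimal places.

Noncentrality parameter: δ = d·√n = 0.19 × √47 = 1.3026
Two-sided α = 0.01 → critical value z_{0.005} = 2.576.
Power = Φ(δ − 2.576) + Φ(−δ − 2.576) = Φ(-1.273) + Φ(-3.878) = 0.1015 + 0.0001 = 0.1015.

Power ≈ 0.102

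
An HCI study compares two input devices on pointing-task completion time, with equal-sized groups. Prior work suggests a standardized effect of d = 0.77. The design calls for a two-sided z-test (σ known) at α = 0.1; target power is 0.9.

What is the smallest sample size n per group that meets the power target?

Set Φ(δ − 1.645) = 0.9; then δ − 1.645 = Φ⁻¹(0.9) = 1.282, giving δ = 2.926.
(The Φ(−δ − z_{α/2}) term is vanishingly small for δ > 0 and is dropped in the standard sample-size formula.)
δ = d·√(n/2) ⇒ n = 2(δ/d)² = 2 × (2.926 / 0.77)² = 28.89.
Rounding up, n = 29 per group.

n = 29 per group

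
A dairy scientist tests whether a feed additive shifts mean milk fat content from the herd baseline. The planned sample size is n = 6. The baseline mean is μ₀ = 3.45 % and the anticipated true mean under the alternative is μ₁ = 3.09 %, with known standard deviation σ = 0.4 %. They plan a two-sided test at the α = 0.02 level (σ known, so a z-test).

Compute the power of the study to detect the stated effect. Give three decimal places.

Power ≈ 0.452

Standardized effect: d = |μ₁ − μ₀| / σ = |3.09 − 3.45| / 0.4 = 0.9000
Noncentrality parameter: δ = d·√n = 0.9000 × √6 = 2.2045
Critical value for a two-sided test at α = 0.02: z_{α/2} = 2.326.
Power = Φ(δ − 2.326) + Φ(−δ − 2.326) = Φ(-0.122) + Φ(-4.531) = 0.4515 + 0.0000 = 0.4515.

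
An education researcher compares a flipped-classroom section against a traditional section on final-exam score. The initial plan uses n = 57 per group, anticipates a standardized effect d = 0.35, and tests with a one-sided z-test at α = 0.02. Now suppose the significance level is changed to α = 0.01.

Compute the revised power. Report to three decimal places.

δ = d·√(n/2) = 0.35 × √(57/2) = 1.8685 (unchanged). New critical value: z_{0.01} = 2.326.
Revised power = P(Z > 2.326 − δ) = Φ(-0.458) = 0.3235.

Power ≈ 0.324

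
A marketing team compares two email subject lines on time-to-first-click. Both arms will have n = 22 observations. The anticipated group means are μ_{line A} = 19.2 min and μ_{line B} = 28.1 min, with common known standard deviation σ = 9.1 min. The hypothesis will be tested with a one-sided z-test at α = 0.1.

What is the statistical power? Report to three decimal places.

Power ≈ 0.975

Standardized effect: d = |μ_{line A} − μ_{line B}| / σ = |19.2 − 28.1| / 9.1 = 0.9780
Noncentrality parameter: λ = d·√(n/2) = 0.9780 × √(22/2) = 3.2437
Critical value for a one-sided test at α = 0.1: z_α = 1.282.
Power = P(Z > 1.282 − λ) = Φ(1.962) = 0.9751.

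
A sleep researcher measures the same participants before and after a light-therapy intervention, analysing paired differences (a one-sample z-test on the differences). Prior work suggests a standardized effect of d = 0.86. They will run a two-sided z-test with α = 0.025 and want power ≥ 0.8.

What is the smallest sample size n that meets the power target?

Set Φ(δ − 2.241) = 0.8; then δ − 2.241 = Φ⁻¹(0.8) = 0.842, giving δ = 3.083.
(For δ > 0 the lower-tail rejection region contributes negligibly to power, so the one-term inversion is standard.)
δ = d·√n ⇒ n = (δ/d)² = (3.083 / 0.86)² = 12.85.
Round up to the next whole unit.

n = 13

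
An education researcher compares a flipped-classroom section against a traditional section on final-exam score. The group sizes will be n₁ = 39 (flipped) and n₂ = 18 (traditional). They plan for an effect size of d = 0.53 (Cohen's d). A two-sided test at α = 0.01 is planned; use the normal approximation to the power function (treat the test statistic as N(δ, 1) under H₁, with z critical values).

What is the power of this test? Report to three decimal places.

Power ≈ 0.237

Noncentrality parameter: δ = d / √(1/n₁ + 1/n₂) = 0.53 / √(1/39 + 1/18) = 1.8600
Critical value for a two-sided test at α = 0.01: z_{α/2} = 2.576.
Power = Φ(δ − 2.576) + Φ(−δ − 2.576) = Φ(-0.716) + Φ(-4.436) = 0.2370 + 0.0000 = 0.2370.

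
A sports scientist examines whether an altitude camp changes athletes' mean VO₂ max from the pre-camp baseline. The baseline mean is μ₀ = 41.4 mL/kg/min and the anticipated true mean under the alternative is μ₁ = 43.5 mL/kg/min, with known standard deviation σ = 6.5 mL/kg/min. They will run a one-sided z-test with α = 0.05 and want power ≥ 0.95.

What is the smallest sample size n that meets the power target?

n = 104

Standardized effect: d = |μ₁ − μ₀| / σ = |43.5 − 41.4| / 6.5 = 0.3231
For power 0.95 need Φ(δ − z_{0.05}) = 0.95, so δ = z_{0.05} + z_{0.05} = 1.645 + 1.645 = 3.290.
δ = d·√n ⇒ n = (δ/d)² = (3.290 / 0.3231)² = 103.68.
Rounding up, n = 104.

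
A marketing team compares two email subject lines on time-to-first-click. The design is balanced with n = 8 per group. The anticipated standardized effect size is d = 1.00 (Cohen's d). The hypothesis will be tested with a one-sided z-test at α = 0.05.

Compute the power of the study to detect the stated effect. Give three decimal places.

Noncentrality parameter: λ = d·√(n/2) = 1.00 × √(8/2) = 2.0000
One-sided α = 0.05 → critical value z_{0.05} = 1.645.
Power = Φ(λ − 1.645) = Φ(0.355) = 0.6388.

Power ≈ 0.639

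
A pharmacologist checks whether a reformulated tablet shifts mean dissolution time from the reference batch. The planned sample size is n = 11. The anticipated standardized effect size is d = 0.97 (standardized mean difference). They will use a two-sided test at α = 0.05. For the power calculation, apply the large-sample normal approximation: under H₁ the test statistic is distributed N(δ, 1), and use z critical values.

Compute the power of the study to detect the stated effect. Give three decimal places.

Power ≈ 0.896

Noncentrality parameter: δ = d·√n = 0.97 × √11 = 3.2171
Critical value for a two-sided test at α = 0.05: z_{α/2} = 1.960.
Power = Φ(δ − 1.960) + Φ(−δ − 1.960) = Φ(1.257) + Φ(-5.177) = 0.8957 + 0.0000 = 0.8957.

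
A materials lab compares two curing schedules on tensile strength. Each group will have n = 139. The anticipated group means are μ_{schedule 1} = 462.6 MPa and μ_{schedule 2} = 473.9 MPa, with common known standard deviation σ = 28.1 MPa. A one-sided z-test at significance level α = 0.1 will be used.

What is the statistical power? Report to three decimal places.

Power ≈ 0.981

Standardized effect: d = |μ_{schedule 1} − μ_{schedule 2}| / σ = |462.6 − 473.9| / 28.1 = 0.4021
Noncentrality parameter: δ = d·√(n/2) = 0.4021 × √(139/2) = 3.3525
Critical value for a one-sided test at α = 0.1: z_α = 1.282.
Power = P(Z > 1.282 − δ) = Φ(2.071) = 0.9808.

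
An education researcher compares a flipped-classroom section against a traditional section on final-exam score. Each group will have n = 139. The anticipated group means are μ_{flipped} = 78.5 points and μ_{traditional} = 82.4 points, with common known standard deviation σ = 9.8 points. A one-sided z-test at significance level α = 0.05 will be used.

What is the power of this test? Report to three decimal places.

Standardized effect: d = |μ_{flipped} − μ_{traditional}| / σ = |78.5 − 82.4| / 9.8 = 0.3980
Noncentrality parameter: λ = d·√(n/2) = 0.3980 × √(139/2) = 3.3177
One-sided α = 0.05 → critical value z_{0.05} = 1.645.
Power = P(Z > 1.645 − λ) = Φ(1.673) = 0.9528.

Power ≈ 0.953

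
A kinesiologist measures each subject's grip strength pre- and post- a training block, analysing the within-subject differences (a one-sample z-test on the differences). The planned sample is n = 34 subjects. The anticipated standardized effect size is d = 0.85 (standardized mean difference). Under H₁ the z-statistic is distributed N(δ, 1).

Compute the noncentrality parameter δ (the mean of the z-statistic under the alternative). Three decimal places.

δ ≈ 4.956

δ = d·√n = 0.85 × √34 = 4.9563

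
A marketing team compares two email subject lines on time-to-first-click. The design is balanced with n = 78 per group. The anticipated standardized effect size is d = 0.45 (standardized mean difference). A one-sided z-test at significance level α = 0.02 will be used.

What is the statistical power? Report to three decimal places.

Noncentrality parameter: δ = d·√(n/2) = 0.45 × √(78/2) = 2.8102
One-sided α = 0.02 → critical value z_{0.02} = 2.054.
Power = P(Z > 2.054 − δ) = Φ(0.757) = 0.7753.

Power ≈ 0.775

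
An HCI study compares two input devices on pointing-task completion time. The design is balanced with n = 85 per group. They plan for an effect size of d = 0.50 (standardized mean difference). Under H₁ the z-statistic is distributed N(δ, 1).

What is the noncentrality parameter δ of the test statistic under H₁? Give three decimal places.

δ ≈ 3.260

The noncentrality parameter scales effect size by the design's sample-size factor: δ = d·√(n/2) = 0.50 × √(85/2) = 3.2596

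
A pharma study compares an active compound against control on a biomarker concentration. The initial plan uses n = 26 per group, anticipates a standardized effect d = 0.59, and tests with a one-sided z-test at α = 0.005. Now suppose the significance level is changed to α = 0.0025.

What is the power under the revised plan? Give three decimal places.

δ = d·√(n/2) = 0.59 × √(26/2) = 2.1273 (unchanged). New critical value: z_{0.0025} = 2.807.
Revised power = P(Z > 2.807 − δ) = Φ(-0.680) = 0.2483.

Power ≈ 0.248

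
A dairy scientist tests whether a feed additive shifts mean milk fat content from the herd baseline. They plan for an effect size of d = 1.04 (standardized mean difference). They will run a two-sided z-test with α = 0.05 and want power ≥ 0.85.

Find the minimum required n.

For power 0.85 need Φ(δ − z_{0.025}) = 0.85, so δ = z_{0.025} + z_{0.15} = 1.960 + 1.036 = 2.996.
(For δ > 0 the lower-tail rejection region contributes negligibly to power, so the one-term inversion is standard.)
δ = d·√n ⇒ n = (δ/d)² = (2.996 / 1.04)² = 8.30.
Rounding up, n = 9.

n = 9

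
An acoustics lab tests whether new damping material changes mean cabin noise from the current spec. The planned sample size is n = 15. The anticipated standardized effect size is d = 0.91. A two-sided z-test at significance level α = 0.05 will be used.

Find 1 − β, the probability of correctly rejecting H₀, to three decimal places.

Noncentrality parameter: δ = d·√n = 0.91 × √15 = 3.5244
Critical value for a two-sided test at α = 0.05: z_{α/2} = 1.960.
Power = Φ(δ − 1.960) + Φ(−δ − 1.960) = Φ(1.564) + Φ(-5.484) = 0.9411 + 0.0000 = 0.9411.

Power ≈ 0.941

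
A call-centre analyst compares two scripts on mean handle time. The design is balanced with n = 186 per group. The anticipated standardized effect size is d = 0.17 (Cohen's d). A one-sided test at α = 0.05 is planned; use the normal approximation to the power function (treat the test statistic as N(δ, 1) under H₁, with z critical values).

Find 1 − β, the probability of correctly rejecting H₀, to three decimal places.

Power ≈ 0.498

Noncentrality parameter: δ = d·√(n/2) = 0.17 × √(186/2) = 1.6394
Critical value for a one-sided test at α = 0.05: z_α = 1.645.
Power = P(Z > 1.645 − δ) = Φ(-0.005) = 0.4978.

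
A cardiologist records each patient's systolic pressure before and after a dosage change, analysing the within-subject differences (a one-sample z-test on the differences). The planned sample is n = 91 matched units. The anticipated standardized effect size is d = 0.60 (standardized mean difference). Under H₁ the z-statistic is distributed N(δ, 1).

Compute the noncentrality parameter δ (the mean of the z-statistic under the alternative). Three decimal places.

δ = d·√n = 0.60 × √91 = 5.7236

δ ≈ 5.724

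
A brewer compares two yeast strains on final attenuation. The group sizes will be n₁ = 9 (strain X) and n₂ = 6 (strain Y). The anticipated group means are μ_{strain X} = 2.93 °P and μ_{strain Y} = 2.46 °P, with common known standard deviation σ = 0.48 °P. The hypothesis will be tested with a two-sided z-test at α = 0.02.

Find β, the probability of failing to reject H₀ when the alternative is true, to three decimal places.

β ≈ 0.680

Standardized effect: d = |μ_{strain X} − μ_{strain Y}| / σ = |2.93 − 2.46| / 0.48 = 0.9792
Noncentrality parameter: δ = d / √(1/n₁ + 1/n₂) = 0.9792 / √(1/9 + 1/6) = 1.8578
Two-sided α = 0.02 → critical value z_{0.01} = 2.326.
Power = Φ(δ − 2.326) + Φ(−δ − 2.326) = Φ(-0.469) + Φ(-4.184) = 0.3197 + 0.0000 = 0.3197.
Type II error: β = 1 − power = 1 − 0.3197 = 0.6803.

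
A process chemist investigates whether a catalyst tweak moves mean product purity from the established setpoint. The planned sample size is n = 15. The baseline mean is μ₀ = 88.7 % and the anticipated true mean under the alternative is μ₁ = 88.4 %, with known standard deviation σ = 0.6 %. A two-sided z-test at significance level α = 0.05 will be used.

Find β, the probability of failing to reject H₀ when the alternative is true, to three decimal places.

β ≈ 0.509

Standardized effect: d = |μ₁ − μ₀| / σ = |88.4 − 88.7| / 0.6 = 0.5000
Noncentrality parameter: δ = d·√n = 0.5000 × √15 = 1.9365
Critical value for a two-sided test at α = 0.05: z_{α/2} = 1.960.
Power = Φ(δ − 1.960) + Φ(−δ − 1.960) = Φ(-0.023) + Φ(-3.896) = 0.4906 + 0.0000 = 0.4907.
Type II error: β = 1 − power = 1 − 0.4907 = 0.5093.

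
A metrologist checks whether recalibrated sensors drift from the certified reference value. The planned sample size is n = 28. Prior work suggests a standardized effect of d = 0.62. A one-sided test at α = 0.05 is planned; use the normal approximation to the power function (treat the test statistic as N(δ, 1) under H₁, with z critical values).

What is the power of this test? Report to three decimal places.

Power ≈ 0.949

Noncentrality parameter: δ = d·√n = 0.62 × √28 = 3.2807
Critical value for a one-sided test at α = 0.05: z_α = 1.645.
Power = P(Z > 1.645 − δ) = Φ(1.636) = 0.9491.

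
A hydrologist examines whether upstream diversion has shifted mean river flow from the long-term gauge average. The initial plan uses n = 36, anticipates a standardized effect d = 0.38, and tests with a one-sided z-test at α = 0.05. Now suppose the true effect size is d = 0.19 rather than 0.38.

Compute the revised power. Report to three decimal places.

With d = 0.19: δ = d·√n = 0.19 × √36 = 1.1400. Critical value z_{0.05} = 1.645.
Revised power = Φ(δ − 1.645) = Φ(-0.505) = 0.3068.

Power ≈ 0.307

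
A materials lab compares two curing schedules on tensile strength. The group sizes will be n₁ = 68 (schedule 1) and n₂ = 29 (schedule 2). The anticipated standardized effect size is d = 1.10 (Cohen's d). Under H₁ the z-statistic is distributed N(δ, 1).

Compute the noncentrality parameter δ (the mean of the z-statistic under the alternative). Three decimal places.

The noncentrality parameter scales effect size by the design's sample-size factor: δ = d / √(1/n₁ + 1/n₂) = 1.10 / √(1/68 + 1/29) = 4.9598

δ ≈ 4.960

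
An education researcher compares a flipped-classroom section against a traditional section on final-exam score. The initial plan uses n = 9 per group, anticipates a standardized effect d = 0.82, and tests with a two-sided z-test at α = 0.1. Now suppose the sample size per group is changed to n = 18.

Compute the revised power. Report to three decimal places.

Power ≈ 0.793

With n = 18 per group: δ = d·√(n/2) = 0.82 × √(18/2) = 2.4600. Critical value z_{0.05} = 1.645.
Revised power = Φ(δ − 1.645) + Φ(−δ − 1.645) = Φ(0.815) + Φ(-4.105) = 0.7925 + 0.0000 = 0.7925.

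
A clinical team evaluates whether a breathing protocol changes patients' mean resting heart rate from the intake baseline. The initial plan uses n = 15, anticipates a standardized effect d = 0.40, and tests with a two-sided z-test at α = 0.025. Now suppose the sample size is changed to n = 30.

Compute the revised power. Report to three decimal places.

With n = 30: δ = d·√n = 0.40 × √30 = 2.1909. Critical value z_{0.0125} = 2.241.
Revised power = Φ(δ − 2.241) + Φ(−δ − 2.241) = Φ(-0.051) + Φ(-4.432) = 0.4799 + 0.0000 = 0.4799.

Power ≈ 0.480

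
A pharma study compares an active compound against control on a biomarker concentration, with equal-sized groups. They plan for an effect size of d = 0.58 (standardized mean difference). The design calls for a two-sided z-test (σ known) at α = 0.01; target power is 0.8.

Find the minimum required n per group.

n = 70 per group

For power 0.8 need Φ(δ − z_{0.005}) = 0.8, so δ = z_{0.005} + z_{0.20} = 2.576 + 0.842 = 3.417.
(Ignoring the negligible lower-tail rejection probability gives the usual closed-form inversion.)
δ = d·√(n/2) ⇒ n = 2(δ/d)² = 2 × (3.417 / 0.58)² = 69.44.
Rounding up, n = 70 per group.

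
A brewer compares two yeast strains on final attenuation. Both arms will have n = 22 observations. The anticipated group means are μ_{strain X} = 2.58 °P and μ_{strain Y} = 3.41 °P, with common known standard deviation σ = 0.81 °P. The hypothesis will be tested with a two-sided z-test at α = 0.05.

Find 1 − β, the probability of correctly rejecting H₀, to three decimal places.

Power ≈ 0.925

Standardized effect: d = |μ_{strain X} − μ_{strain Y}| / σ = |2.58 − 3.41| / 0.81 = 1.0247
Noncentrality parameter: δ = d·√(n/2) = 1.0247 × √(22/2) = 3.3985
Two-sided α = 0.05 → critical value z_{0.025} = 1.960.
Power = Φ(δ − 1.960) + Φ(−δ − 1.960) = Φ(1.439) + Φ(-5.358) = 0.9249 + 0.0000 = 0.9249.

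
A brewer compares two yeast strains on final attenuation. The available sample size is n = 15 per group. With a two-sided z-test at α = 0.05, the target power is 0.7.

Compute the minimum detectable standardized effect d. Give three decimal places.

Need Φ(δ − 1.960) = 0.7, so δ = 1.960 + 0.524 = 2.484.
(Lower-tail contribution to power is negligible for δ > 0.)
δ = d·√(n/2) ⇒ d = δ/√(n/2) = 2.484/√(15/2) = 0.9072.

d ≈ 0.907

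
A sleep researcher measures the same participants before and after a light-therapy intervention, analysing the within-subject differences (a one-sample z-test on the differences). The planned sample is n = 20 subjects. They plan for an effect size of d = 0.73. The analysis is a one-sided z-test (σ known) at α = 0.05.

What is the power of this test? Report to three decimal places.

Noncentrality parameter: δ = d·√n = 0.73 × √20 = 3.2647
Critical value for a one-sided test at α = 0.05: z_α = 1.645.
Power = P(Z > 1.645 − δ) = Φ(1.620) = 0.9474.

Power ≈ 0.947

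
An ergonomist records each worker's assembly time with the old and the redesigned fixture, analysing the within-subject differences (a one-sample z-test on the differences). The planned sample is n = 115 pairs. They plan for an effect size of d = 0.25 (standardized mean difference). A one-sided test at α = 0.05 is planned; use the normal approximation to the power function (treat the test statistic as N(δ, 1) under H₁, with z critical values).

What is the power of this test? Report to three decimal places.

Power ≈ 0.850

Noncentrality parameter: δ = d·√n = 0.25 × √115 = 2.6810
Critical value for a one-sided test at α = 0.05: z_α = 1.645.
Power = Φ(δ − 1.645) = Φ(1.036) = 0.8499.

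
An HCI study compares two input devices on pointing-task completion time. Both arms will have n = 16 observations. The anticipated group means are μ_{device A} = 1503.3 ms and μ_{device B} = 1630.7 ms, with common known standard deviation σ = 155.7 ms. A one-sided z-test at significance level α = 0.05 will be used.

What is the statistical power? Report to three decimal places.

Standardized effect: d = |μ_{device A} − μ_{device B}| / σ = |1503.3 − 1630.7| / 155.7 = 0.8182
Noncentrality parameter: δ = d·√(n/2) = 0.8182 × √(16/2) = 2.3143
One-sided α = 0.05 → critical value z_{0.05} = 1.645.
Power = P(Z > 1.645 − δ) = Φ(0.669) = 0.7484.

Power ≈ 0.748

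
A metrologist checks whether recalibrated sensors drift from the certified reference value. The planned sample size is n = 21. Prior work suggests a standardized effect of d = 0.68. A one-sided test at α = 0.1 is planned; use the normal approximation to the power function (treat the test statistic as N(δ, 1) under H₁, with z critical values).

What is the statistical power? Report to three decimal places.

Power ≈ 0.967

Noncentrality parameter: δ = d·√n = 0.68 × √21 = 3.1162
One-sided α = 0.1 → critical value z_{0.1} = 1.282.
Power = P(Z > 1.282 − δ) = Φ(1.835) = 0.9667.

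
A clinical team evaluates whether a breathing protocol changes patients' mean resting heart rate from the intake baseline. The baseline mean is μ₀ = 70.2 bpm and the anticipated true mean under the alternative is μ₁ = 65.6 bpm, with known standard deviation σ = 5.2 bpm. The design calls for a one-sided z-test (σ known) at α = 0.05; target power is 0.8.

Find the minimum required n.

Standardized effect: d = |μ₁ − μ₀| / σ = |65.6 − 70.2| / 5.2 = 0.8846
For power 0.8 need Φ(δ − z_{0.05}) = 0.8, so δ = z_{0.05} + z_{0.20} = 1.645 + 0.842 = 2.486.
δ = d·√n ⇒ n = (δ/d)² = (2.486 / 0.8846)² = 7.90.
Round up to the next whole unit.

n = 8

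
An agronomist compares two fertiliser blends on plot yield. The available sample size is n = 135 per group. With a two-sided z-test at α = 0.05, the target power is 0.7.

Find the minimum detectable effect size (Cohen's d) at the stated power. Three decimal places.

Required noncentrality: δ = z_{0.025} + z_{0.30} = 1.960 + 0.524 = 2.484.
(The second rejection-region term Φ(−δ − z_{α/2}) is negligible and dropped.)
δ = d·√(n/2) ⇒ d = δ/√(n/2) = 2.484/√(135/2) = 0.3024.

d ≈ 0.302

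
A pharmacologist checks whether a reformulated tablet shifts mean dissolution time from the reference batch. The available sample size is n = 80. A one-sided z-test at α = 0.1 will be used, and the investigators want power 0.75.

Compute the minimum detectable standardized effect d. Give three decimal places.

Required noncentrality: δ = z_{0.1} + z_{0.25} = 1.282 + 0.674 = 1.956.
δ = d·√n ⇒ d = δ/√n = 1.956/√80 = 0.2187.

d ≈ 0.219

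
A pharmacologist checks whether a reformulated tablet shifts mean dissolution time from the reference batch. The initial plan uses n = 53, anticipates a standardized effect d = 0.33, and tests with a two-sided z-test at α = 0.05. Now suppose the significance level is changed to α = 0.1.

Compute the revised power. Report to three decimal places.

Power ≈ 0.776

δ = d·√n = 0.33 × √53 = 2.4024 (unchanged). New critical value: z_{0.05} = 1.645.
Revised power = Φ(δ − 1.645) + Φ(−δ − 1.645) = Φ(0.758) + Φ(-4.047) = 0.7756 + 0.0000 = 0.7757.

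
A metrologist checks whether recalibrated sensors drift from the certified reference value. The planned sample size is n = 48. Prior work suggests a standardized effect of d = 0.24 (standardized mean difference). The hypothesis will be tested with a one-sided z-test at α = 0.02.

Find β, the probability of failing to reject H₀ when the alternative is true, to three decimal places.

β ≈ 0.652

Noncentrality parameter: δ = d·√n = 0.24 × √48 = 1.6628
Critical value for a one-sided test at α = 0.02: z_α = 2.054.
Power = P(Z > 2.054 − δ) = Φ(-0.391) = 0.3479.
Type II error: β = 1 − power = 1 − 0.3479 = 0.6521.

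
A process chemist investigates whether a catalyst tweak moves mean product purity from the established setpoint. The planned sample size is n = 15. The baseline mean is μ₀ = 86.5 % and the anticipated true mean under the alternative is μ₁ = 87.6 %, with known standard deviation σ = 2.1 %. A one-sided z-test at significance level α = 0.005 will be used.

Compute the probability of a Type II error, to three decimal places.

β ≈ 0.708

Standardized effect: d = |μ₁ − μ₀| / σ = |87.6 − 86.5| / 2.1 = 0.5238
Noncentrality parameter: δ = d·√n = 0.5238 × √15 = 2.0287
Critical value for a one-sided test at α = 0.005: z_α = 2.576.
Power = Φ(δ − 2.576) = Φ(-0.547) = 0.2921.
Type II error: β = 1 − power = 1 − 0.2921 = 0.7079.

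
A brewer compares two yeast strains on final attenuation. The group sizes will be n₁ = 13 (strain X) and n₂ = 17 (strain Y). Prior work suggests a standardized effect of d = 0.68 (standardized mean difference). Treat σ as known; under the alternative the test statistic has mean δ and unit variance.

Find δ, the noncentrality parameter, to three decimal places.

δ ≈ 1.846

The noncentrality parameter scales effect size by the design's sample-size factor: δ = d / √(1/n₁ + 1/n₂) = 0.68 / √(1/13 + 1/17) = 1.8456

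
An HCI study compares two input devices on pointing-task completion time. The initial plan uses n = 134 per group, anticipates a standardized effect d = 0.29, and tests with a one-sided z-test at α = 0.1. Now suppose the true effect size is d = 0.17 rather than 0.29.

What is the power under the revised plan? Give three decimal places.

With d = 0.17: δ = d·√(n/2) = 0.17 × √(134/2) = 1.3915. Critical value z_{0.1} = 1.282.
Revised power = P(Z > 1.282 − δ) = Φ(0.110) = 0.5438.

Power ≈ 0.544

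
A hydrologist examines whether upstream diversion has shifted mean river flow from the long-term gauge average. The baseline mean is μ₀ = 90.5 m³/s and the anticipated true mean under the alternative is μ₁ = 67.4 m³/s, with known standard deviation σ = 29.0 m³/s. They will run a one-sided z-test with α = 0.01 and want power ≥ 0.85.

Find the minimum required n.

Standardized effect: d = |μ₁ − μ₀| / σ = |67.4 − 90.5| / 29.0 = 0.7966
Set Φ(δ − 2.326) = 0.85; then δ − 2.326 = Φ⁻¹(0.85) = 1.036, giving δ = 3.363.
δ = d·√n ⇒ n = (δ/d)² = (3.363 / 0.7966)² = 17.82.
Round up to the next whole unit.

n = 18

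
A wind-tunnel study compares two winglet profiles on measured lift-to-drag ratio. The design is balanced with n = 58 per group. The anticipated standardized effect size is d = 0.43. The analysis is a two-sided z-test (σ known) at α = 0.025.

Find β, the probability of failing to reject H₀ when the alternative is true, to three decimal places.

β ≈ 0.470

Noncentrality parameter: δ = d·√(n/2) = 0.43 × √(58/2) = 2.3156
Two-sided α = 0.025 → critical value z_{0.0125} = 2.241.
Power = Φ(δ − 2.241) + Φ(−δ − 2.241) = Φ(0.074) + Φ(-4.557) = 0.5296 + 0.0000 = 0.5296.
Type II error: β = 1 − power = 1 − 0.5296 = 0.4704.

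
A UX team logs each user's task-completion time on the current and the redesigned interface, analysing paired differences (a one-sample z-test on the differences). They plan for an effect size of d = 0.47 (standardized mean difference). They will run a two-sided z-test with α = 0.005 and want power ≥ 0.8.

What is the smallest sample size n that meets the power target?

n = 61

Set Φ(δ − 2.807) = 0.8; then δ − 2.807 = Φ⁻¹(0.8) = 0.842, giving δ = 3.649.
(The Φ(−δ − z_{α/2}) term is vanishingly small for δ > 0 and is dropped in the standard sample-size formula.)
δ = d·√n ⇒ n = (δ/d)² = (3.649 / 0.47)² = 60.27.
Rounding up, n = 61.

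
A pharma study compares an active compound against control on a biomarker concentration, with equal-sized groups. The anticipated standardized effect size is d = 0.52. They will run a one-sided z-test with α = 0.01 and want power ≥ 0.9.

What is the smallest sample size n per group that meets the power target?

For power 0.9 need Φ(δ − z_{0.01}) = 0.9, so δ = z_{0.01} + z_{0.10} = 2.326 + 1.282 = 3.608.
δ = d·√(n/2) ⇒ n = 2(δ/d)² = 2 × (3.608 / 0.52)² = 96.28.
Round up to the next whole unit.

n = 97 per group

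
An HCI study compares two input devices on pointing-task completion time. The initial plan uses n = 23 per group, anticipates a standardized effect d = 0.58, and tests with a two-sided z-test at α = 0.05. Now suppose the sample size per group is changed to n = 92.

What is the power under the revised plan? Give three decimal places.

With n = 92 per group: δ = d·√(n/2) = 0.58 × √(92/2) = 3.9338. Critical value z_{0.025} = 1.960.
Revised power = Φ(δ − 1.960) + Φ(−δ − 1.960) = Φ(1.974) + Φ(-5.894) = 0.9758 + 0.0000 = 0.9758.

Power ≈ 0.976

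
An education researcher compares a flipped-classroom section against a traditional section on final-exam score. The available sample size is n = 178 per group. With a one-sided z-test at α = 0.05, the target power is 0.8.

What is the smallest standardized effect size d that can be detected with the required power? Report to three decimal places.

Need Φ(δ − 1.645) = 0.8, so δ = 1.645 + 0.842 = 2.486.
δ = d·√(n/2) ⇒ d = δ/√(n/2) = 2.486/√(178/2) = 0.2636.

d ≈ 0.264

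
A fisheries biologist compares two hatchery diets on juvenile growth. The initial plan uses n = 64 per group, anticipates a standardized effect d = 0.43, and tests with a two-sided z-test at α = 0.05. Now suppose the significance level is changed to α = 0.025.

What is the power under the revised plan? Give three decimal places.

Power ≈ 0.576

δ = d·√(n/2) = 0.43 × √(64/2) = 2.4324 (unchanged). New critical value: z_{0.0125} = 2.241.
Revised power = Φ(δ − 2.241) + Φ(−δ − 2.241) = Φ(0.191) + Φ(-4.674) = 0.5758 + 0.0000 = 0.5758.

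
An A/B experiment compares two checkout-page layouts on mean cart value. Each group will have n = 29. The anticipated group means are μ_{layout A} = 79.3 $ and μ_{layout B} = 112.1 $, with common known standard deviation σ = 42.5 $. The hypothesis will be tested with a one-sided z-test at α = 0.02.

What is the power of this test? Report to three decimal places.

Power ≈ 0.812

Standardized effect: d = |μ_{layout A} − μ_{layout B}| / σ = |79.3 − 112.1| / 42.5 = 0.7718
Noncentrality parameter: δ = d·√(n/2) = 0.7718 × √(29/2) = 2.9388
One-sided α = 0.02 → critical value z_{0.02} = 2.054.
Power = Φ(δ − 2.054) = Φ(0.885) = 0.8119.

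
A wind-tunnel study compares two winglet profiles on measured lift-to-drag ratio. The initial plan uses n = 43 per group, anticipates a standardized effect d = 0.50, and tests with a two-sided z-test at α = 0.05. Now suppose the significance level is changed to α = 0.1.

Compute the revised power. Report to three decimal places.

Power ≈ 0.750

δ = d·√(n/2) = 0.50 × √(43/2) = 2.3184 (unchanged). New critical value: z_{0.05} = 1.645.
Revised power = Φ(δ − 1.645) + Φ(−δ − 1.645) = Φ(0.674) + Φ(-3.963) = 0.7497 + 0.0000 = 0.7497.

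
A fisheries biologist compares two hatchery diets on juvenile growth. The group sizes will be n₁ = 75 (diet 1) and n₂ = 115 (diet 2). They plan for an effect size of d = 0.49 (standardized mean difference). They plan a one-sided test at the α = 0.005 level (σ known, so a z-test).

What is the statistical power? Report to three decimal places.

Power ≈ 0.766

Noncentrality parameter: δ = d / √(1/n₁ + 1/n₂) = 0.49 / √(1/75 + 1/115) = 3.3014
Critical value for a one-sided test at α = 0.005: z_α = 2.576.
Power = Φ(δ − 2.576) = Φ(0.726) = 0.7660.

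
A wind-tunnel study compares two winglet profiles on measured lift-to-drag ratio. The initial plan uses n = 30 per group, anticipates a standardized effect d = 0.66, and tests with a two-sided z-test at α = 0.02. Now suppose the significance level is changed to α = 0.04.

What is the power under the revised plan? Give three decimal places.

Power ≈ 0.692

δ = d·√(n/2) = 0.66 × √(30/2) = 2.5562 (unchanged). New critical value: z_{0.02} = 2.054.
Revised power = Φ(δ − 2.054) + Φ(−δ − 2.054) = Φ(0.502) + Φ(-4.610) = 0.6923 + 0.0000 = 0.6923.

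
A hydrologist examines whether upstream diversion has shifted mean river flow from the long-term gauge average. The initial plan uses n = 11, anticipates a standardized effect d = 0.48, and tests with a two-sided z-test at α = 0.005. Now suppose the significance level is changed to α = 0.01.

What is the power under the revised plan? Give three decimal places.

δ = d·√n = 0.48 × √11 = 1.5920 (unchanged). New critical value: z_{0.005} = 2.576.
Revised power = Φ(δ − 2.576) + Φ(−δ − 2.576) = Φ(-0.984) + Φ(-4.168) = 0.1626 + 0.0000 = 0.1626.

Power ≈ 0.163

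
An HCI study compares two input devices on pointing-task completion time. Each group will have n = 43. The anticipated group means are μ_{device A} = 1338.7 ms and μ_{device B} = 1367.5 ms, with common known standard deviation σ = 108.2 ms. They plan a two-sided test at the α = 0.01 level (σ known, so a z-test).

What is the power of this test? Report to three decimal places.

Power ≈ 0.090

Standardized effect: d = |μ_{device A} − μ_{device B}| / σ = |1338.7 − 1367.5| / 108.2 = 0.2662
Noncentrality parameter: δ = d·√(n/2) = 0.2662 × √(43/2) = 1.2342
Two-sided α = 0.01 → critical value z_{0.005} = 2.576.
Power = Φ(δ − 2.576) + Φ(−δ − 2.576) = Φ(-1.342) + Φ(-3.810) = 0.0899 + 0.0001 = 0.0899.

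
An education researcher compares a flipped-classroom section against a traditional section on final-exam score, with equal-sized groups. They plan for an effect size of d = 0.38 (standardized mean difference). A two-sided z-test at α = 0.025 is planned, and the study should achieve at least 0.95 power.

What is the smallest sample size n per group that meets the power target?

n = 210 per group

For power 0.95 need Φ(δ − z_{0.0125}) = 0.95, so δ = z_{0.0125} + z_{0.05} = 2.241 + 1.645 = 3.886.
(Ignoring the negligible lower-tail rejection probability gives the usual closed-form inversion.)
δ = d·√(n/2) ⇒ n = 2(δ/d)² = 2 × (3.886 / 0.38)² = 209.18.
Round up to the next whole unit.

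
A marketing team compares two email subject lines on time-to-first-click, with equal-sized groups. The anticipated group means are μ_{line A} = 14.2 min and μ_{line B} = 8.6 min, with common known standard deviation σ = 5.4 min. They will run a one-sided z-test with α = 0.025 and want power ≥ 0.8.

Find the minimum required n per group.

n = 15 per group

Standardized effect: d = |μ_{line A} − μ_{line B}| / σ = |14.2 − 8.6| / 5.4 = 1.0370
Set Φ(δ − 1.960) = 0.8; then δ − 1.960 = Φ⁻¹(0.8) = 0.842, giving δ = 2.802.
δ = d·√(n/2) ⇒ n = 2(δ/d)² = 2 × (2.802 / 1.0370)² = 14.60.
Rounding up, n = 15 per group.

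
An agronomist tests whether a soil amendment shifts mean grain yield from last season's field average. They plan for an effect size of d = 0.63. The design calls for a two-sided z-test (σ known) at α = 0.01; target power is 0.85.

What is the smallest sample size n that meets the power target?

Set Φ(δ − 2.576) = 0.85; then δ − 2.576 = Φ⁻¹(0.85) = 1.036, giving δ = 3.612.
(For δ > 0 the lower-tail rejection region contributes negligibly to power, so the one-term inversion is standard.)
δ = d·√n ⇒ n = (δ/d)² = (3.612 / 0.63)² = 32.88.
Rounding up, n = 33.

n = 33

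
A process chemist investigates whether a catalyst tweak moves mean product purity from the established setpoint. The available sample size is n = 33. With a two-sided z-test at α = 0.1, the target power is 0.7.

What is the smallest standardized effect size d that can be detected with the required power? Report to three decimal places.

Required noncentrality: δ = z_{0.05} + z_{0.30} = 1.645 + 0.524 = 2.169.
(The second rejection-region term Φ(−δ − z_{α/2}) is negligible and dropped.)
δ = d·√n ⇒ d = δ/√n = 2.169/√33 = 0.3776.

d ≈ 0.378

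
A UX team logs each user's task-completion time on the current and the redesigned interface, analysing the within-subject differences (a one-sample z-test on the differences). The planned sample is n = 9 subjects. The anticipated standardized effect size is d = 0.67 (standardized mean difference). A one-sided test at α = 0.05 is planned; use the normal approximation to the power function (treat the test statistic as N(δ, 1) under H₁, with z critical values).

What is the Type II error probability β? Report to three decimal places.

β ≈ 0.358

Noncentrality parameter: δ = d·√n = 0.67 × √9 = 2.0100
One-sided α = 0.05 → critical value z_{0.05} = 1.645.
Power = Φ(δ − 1.645) = Φ(0.365) = 0.6425.
Type II error: β = 1 − power = 1 − 0.6425 = 0.3575.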